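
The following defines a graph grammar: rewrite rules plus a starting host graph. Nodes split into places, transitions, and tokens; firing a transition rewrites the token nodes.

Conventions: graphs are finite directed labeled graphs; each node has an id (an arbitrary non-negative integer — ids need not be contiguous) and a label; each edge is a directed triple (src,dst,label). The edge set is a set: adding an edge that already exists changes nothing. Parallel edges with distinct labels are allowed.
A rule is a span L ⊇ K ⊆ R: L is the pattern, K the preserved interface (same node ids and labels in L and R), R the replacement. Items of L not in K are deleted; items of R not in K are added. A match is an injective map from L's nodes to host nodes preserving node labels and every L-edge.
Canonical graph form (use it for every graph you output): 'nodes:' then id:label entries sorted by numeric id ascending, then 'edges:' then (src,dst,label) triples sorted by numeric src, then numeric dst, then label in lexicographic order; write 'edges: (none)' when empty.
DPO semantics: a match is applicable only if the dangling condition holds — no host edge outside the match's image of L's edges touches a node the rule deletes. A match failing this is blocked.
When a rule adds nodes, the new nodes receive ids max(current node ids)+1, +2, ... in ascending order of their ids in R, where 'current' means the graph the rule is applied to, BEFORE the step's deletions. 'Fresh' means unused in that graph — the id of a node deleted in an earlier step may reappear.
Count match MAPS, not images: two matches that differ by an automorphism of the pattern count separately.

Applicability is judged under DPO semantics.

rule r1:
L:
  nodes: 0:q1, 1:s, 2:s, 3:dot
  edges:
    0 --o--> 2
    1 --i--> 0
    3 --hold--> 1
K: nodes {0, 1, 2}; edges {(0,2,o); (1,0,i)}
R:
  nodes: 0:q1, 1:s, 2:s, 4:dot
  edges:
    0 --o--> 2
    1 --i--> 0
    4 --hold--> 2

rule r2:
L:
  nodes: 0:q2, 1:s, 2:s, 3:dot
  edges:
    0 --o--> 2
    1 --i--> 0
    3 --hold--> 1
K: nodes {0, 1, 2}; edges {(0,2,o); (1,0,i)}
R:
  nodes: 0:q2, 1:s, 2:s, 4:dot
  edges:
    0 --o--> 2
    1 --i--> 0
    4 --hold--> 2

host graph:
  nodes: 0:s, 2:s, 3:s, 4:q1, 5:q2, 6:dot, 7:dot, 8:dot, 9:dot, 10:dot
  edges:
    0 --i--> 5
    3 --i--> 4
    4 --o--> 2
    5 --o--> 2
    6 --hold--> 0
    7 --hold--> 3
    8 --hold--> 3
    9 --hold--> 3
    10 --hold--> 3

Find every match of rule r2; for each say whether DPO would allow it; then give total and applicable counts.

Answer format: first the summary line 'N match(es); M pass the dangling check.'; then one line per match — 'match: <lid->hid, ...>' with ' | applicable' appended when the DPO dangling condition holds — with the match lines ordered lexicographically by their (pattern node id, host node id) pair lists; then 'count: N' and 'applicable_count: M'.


1 match(es); 1 pass the dangling check.
match: 0->5, 1->0, 2->2, 3->6 | applicable
count: 1
applicable_count: 1


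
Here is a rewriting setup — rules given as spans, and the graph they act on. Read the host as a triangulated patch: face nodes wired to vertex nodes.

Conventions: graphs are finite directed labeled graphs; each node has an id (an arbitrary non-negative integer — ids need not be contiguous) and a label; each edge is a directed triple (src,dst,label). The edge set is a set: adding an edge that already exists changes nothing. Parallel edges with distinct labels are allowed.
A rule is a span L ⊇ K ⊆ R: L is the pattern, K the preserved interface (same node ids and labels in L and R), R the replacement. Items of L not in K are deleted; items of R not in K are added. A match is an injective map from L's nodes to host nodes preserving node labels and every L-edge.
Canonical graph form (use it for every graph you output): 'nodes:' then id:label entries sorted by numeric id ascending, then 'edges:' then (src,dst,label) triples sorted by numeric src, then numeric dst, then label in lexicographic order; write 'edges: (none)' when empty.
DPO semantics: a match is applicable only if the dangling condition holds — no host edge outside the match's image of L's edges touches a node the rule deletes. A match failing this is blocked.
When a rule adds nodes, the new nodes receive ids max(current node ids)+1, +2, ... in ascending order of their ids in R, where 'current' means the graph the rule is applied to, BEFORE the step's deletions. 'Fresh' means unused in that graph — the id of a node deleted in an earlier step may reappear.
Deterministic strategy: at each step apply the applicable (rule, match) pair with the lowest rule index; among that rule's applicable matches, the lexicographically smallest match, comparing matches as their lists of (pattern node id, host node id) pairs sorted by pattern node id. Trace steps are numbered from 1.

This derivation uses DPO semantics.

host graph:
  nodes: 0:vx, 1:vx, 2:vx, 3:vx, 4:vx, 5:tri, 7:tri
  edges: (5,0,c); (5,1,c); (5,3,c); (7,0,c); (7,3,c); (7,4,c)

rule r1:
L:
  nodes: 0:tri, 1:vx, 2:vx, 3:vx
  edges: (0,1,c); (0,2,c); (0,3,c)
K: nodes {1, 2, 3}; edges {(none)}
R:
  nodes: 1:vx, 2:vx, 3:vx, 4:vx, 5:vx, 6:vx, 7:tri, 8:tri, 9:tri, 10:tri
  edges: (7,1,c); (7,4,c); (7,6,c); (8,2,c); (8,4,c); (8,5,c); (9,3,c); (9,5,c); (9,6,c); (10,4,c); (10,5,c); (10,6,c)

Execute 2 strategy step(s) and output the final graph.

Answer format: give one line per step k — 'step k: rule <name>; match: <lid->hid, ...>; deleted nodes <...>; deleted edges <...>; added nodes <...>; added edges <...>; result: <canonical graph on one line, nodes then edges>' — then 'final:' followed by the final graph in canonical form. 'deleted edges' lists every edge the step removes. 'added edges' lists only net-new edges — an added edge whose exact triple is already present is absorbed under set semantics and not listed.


step 1: rule r1; match: 0->5, 1->0, 2->1, 3->3; deleted nodes 5; deleted edges (5,0,c); (5,1,c); (5,3,c); added nodes 8, 9, 10, 11, 12, 13, 14; added edges (11,0,c); (11,8,c); (11,10,c); (12,1,c); (12,8,c); (12,9,c); (13,3,c); (13,9,c); (13,10,c); (14,8,c); (14,9,c); (14,10,c); result: nodes: 0:vx, 1:vx, 2:vx, 3:vx, 4:vx, 7:tri, 8:vx, 9:vx, 10:vx, 11:tri, 12:tri, 13:tri, 14:tri edges: (7,0,c); (7,3,c); (7,4,c); (11,0,c); (11,8,c); (11,10,c); (12,1,c); (12,8,c); (12,9,c); (13,3,c); (13,9,c); (13,10,c); (14,8,c); (14,9,c); (14,10,c)
step 2: rule r1; match: 0->7, 1->0, 2->3, 3->4; deleted nodes 7; deleted edges (7,0,c); (7,3,c); (7,4,c); added nodes 15, 16, 17, 18, 19, 20, 21; added edges (18,0,c); (18,15,c); (18,17,c); (19,3,c); (19,15,c); (19,16,c); (20,4,c); (20,16,c); (20,17,c); (21,15,c); (21,16,c); (21,17,c); result: nodes: 0:vx, 1:vx, 2:vx, 3:vx, 4:vx, 8:vx, 9:vx, 10:vx, 11:tri, 12:tri, 13:tri, 14:tri, 15:vx, 16:vx, 17:vx, 18:tri, 19:tri, 20:tri, 21:tri edges: (11,0,c); (11,8,c); (11,10,c); (12,1,c); (12,8,c); (12,9,c); (13,3,c); (13,9,c); (13,10,c); (14,8,c); (14,9,c); (14,10,c); (18,0,c); (18,15,c); (18,17,c); (19,3,c); (19,15,c); (19,16,c); (20,4,c); (20,16,c); (20,17,c); (21,15,c); (21,16,c); (21,17,c)
final:
nodes: 0:vx, 1:vx, 2:vx, 3:vx, 4:vx, 8:vx, 9:vx, 10:vx, 11:tri, 12:tri, 13:tri, 14:tri, 15:vx, 16:vx, 17:vx, 18:tri, 19:tri, 20:tri, 21:tri
edges: (11,0,c); (11,8,c); (11,10,c); (12,1,c); (12,8,c); (12,9,c); (13,3,c); (13,9,c); (13,10,c); (14,8,c); (14,9,c); (14,10,c); (18,0,c); (18,15,c); (18,17,c); (19,3,c); (19,15,c); (19,16,c); (20,4,c); (20,16,c); (20,17,c); (21,15,c); (21,16,c); (21,17,c)


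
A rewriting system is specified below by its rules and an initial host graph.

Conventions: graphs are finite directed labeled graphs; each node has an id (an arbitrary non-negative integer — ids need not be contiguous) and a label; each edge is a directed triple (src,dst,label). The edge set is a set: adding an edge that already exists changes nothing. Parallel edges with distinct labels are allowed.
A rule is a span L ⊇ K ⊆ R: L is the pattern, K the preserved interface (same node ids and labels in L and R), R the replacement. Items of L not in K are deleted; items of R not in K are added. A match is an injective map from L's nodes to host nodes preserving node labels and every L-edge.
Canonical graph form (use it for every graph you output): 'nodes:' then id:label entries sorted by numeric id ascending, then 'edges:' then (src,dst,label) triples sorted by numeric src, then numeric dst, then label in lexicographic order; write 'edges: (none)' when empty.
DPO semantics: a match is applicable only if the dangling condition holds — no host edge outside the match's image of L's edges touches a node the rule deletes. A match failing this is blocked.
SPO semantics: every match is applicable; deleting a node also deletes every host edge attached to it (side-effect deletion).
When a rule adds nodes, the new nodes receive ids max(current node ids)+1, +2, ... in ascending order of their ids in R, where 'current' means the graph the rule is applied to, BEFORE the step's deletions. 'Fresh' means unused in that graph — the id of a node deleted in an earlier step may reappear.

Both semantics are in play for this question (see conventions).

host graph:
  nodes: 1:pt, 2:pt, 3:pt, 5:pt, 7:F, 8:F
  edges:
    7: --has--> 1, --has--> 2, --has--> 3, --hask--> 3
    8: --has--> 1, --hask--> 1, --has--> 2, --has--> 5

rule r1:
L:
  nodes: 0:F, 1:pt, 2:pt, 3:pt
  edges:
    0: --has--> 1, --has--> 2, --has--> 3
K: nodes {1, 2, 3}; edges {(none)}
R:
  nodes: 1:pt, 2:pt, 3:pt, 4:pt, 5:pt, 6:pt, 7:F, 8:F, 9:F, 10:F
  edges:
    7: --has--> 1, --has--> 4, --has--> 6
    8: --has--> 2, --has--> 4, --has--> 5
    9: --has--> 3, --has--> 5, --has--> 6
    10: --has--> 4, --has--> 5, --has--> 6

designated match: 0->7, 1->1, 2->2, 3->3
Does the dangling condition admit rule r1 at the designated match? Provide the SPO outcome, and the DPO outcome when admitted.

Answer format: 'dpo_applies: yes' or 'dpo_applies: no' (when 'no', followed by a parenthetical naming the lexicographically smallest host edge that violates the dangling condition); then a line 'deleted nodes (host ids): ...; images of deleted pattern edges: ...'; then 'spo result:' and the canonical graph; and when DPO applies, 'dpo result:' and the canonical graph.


dpo_applies: no
(the rule deletes node 7, which keeps host edge (7,3,hask) outside the match image — the dangling condition fails, DPO blocks; SPO proceeds and side-deletes such edges)
deleted nodes (host ids): 7; images of deleted pattern edges: (7,1,has); (7,2,has); (7,3,has)
spo result:
nodes: 1:pt, 2:pt, 3:pt, 5:pt, 8:F, 9:pt, 10:pt, 11:pt, 12:F, 13:F, 14:F, 15:F
edges: (8,1,has); (8,1,hask); (8,2,has); (8,5,has); (12,1,has); (12,9,has); (12,11,has); (13,2,has); (13,9,has); (13,10,has); (14,3,has); (14,10,has); (14,11,has); (15,9,has); (15,10,has); (15,11,has)


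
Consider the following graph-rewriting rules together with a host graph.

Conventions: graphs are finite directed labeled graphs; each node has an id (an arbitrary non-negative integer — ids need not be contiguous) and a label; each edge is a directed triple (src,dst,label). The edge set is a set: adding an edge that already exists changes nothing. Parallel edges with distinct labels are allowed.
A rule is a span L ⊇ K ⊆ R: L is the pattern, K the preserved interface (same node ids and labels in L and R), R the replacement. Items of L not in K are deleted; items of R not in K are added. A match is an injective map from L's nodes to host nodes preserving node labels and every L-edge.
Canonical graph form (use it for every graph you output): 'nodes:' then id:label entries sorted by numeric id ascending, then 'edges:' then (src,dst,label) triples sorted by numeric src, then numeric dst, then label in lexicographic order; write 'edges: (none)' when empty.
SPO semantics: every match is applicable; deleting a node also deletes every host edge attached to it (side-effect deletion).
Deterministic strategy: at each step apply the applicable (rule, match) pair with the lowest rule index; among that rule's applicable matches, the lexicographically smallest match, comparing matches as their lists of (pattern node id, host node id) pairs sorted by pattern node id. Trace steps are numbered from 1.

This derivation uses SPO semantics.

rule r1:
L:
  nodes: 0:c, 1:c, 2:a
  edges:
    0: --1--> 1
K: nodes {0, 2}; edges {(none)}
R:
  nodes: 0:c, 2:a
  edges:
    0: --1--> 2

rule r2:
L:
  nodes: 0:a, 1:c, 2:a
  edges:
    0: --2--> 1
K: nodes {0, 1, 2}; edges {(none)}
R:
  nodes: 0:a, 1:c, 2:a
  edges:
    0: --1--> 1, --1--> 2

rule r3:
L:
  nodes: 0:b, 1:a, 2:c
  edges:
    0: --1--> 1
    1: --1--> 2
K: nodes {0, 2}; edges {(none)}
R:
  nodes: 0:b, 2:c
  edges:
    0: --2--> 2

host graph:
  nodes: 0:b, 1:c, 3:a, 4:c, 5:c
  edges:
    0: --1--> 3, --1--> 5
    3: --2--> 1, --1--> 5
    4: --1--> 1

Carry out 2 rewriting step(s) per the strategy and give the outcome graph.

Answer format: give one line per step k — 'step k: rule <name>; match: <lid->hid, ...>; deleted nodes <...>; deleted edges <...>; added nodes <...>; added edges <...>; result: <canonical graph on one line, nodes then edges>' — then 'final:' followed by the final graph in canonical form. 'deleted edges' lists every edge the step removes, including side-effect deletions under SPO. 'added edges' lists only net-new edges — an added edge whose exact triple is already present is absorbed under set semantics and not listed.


step 1: rule r1; match: 0->4, 1->1, 2->3; deleted nodes 1; deleted edges (3,1,2); (4,1,1); added nodes (none); added edges (4,3,1); result: nodes: 0:b, 3:a, 4:c, 5:c edges: (0,3,1); (0,5,1); (3,5,1); (4,3,1)
step 2: rule r3; match: 0->0, 1->3, 2->5; deleted nodes 3; deleted edges (0,3,1); (3,5,1); (4,3,1); added nodes (none); added edges (0,5,2); result: nodes: 0:b, 4:c, 5:c edges: (0,5,1); (0,5,2)
final:
nodes: 0:b, 4:c, 5:c
edges: (0,5,1); (0,5,2)


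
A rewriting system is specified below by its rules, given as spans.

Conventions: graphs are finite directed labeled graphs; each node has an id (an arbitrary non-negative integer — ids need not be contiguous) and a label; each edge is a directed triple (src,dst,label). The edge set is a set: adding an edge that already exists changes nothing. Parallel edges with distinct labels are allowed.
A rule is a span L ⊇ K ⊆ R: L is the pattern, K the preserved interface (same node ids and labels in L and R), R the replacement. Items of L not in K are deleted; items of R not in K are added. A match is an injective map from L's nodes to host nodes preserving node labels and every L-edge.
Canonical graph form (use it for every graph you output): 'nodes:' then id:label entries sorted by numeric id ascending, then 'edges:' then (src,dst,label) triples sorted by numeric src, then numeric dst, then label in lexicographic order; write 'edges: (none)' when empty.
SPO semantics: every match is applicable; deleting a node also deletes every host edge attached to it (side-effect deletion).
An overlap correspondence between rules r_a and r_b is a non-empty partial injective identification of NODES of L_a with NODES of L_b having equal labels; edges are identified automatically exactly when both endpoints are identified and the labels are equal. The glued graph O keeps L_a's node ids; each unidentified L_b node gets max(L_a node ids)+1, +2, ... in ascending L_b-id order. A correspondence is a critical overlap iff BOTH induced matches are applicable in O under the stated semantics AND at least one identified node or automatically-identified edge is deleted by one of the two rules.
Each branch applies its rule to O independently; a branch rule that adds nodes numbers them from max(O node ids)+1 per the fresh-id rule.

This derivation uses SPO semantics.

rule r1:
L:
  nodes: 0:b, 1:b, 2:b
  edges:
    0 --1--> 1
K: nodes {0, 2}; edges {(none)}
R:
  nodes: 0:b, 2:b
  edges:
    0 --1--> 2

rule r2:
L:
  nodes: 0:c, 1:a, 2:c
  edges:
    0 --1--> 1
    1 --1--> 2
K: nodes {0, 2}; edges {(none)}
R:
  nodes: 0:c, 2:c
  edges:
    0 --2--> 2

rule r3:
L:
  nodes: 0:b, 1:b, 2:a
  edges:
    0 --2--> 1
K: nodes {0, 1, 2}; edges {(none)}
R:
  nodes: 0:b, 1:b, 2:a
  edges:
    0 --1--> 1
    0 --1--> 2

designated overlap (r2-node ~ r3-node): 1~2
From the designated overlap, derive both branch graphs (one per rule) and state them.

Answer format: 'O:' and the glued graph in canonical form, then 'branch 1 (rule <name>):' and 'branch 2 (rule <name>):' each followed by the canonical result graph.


O:
nodes: 0:c, 1:a, 2:c, 3:b, 4:b
edges: (0,1,1); (1,2,1); (3,4,2)
branch 1 (rule r2):
nodes: 0:c, 2:c, 3:b, 4:b
edges: (0,2,2); (3,4,2)
branch 2 (rule r3):
nodes: 0:c, 1:a, 2:c, 3:b, 4:b
edges: (0,1,1); (1,2,1); (3,1,1); (3,4,1)


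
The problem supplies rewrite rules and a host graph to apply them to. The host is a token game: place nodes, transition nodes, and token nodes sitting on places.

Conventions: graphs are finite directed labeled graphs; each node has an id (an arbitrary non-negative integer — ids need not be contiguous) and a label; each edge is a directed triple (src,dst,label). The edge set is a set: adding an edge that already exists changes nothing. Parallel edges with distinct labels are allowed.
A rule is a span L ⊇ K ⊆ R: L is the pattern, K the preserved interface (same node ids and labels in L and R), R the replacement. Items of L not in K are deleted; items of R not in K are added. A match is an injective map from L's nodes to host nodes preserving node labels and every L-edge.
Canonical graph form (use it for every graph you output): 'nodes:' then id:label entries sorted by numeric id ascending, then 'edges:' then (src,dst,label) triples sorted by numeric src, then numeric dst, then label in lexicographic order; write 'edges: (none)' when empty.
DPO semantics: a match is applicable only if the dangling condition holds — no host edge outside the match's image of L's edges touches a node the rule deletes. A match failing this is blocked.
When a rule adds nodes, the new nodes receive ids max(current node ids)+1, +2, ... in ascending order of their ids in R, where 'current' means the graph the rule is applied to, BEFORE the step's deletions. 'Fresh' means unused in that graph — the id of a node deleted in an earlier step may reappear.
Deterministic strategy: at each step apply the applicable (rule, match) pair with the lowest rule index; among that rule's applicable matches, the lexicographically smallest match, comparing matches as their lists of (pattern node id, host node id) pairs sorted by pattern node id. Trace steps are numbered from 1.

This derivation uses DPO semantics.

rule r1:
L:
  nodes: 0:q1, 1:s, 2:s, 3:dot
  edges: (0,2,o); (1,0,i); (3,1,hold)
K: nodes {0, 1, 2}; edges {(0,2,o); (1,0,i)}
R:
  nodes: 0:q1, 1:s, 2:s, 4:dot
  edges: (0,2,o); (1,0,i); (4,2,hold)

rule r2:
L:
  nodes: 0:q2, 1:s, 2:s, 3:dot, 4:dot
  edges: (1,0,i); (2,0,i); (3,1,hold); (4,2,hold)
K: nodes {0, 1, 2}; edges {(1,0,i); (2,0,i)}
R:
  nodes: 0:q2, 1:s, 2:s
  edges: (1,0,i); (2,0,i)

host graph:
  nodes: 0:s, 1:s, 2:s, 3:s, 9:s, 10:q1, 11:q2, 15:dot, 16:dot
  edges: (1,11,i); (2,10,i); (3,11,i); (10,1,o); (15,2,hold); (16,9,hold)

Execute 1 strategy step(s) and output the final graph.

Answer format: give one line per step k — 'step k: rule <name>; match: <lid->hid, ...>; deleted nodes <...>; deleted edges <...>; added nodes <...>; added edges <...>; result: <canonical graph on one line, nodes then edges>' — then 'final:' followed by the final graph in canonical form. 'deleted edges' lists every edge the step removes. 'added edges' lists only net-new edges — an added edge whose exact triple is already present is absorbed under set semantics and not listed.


step 1: rule r1; match: 0->10, 1->2, 2->1, 3->15; deleted nodes 15; deleted edges (15,2,hold); added nodes 17; added edges (17,1,hold); result: nodes: 0:s, 1:s, 2:s, 3:s, 9:s, 10:q1, 11:q2, 16:dot, 17:dot edges: (1,11,i); (2,10,i); (3,11,i); (10,1,o); (16,9,hold); (17,1,hold)
final:
nodes: 0:s, 1:s, 2:s, 3:s, 9:s, 10:q1, 11:q2, 16:dot, 17:dot
edges: (1,11,i); (2,10,i); (3,11,i); (10,1,o); (16,9,hold); (17,1,hold)


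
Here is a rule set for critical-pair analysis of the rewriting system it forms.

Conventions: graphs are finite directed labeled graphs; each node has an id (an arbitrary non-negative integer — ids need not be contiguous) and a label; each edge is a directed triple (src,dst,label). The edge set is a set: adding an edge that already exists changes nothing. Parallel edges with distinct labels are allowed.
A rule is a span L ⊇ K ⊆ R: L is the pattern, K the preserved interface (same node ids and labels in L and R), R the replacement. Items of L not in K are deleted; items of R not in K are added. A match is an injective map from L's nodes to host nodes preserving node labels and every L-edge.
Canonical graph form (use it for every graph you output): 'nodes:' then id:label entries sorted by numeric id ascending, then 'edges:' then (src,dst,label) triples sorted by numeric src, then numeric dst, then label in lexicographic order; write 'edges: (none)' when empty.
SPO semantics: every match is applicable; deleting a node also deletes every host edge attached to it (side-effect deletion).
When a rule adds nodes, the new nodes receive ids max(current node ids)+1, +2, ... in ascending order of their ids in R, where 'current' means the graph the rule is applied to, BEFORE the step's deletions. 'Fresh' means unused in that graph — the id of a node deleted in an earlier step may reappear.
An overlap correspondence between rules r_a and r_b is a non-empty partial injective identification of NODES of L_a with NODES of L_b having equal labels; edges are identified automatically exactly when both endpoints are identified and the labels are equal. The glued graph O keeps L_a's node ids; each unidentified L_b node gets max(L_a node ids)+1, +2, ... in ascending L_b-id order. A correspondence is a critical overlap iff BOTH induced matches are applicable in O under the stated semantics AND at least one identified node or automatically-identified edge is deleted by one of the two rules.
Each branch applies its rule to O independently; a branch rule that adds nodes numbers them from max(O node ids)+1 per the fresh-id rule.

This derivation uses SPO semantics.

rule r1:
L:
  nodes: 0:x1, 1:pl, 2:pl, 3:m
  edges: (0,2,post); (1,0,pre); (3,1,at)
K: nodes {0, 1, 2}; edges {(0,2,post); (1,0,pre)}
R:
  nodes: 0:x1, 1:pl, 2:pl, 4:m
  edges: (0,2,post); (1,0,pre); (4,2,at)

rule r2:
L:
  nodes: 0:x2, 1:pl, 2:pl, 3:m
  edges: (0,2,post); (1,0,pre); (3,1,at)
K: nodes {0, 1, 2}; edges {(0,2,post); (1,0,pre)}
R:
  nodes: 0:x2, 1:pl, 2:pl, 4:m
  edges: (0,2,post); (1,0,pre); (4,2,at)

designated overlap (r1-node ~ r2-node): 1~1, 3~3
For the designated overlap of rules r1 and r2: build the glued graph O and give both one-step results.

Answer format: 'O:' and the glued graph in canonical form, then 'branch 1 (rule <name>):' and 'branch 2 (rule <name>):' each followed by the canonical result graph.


O:
nodes: 0:x1, 1:pl, 2:pl, 3:m, 4:x2, 5:pl
edges: (0,2,post); (1,0,pre); (1,4,pre); (3,1,at); (4,5,post)
branch 1 (rule r1):
nodes: 0:x1, 1:pl, 2:pl, 4:x2, 5:pl, 6:m
edges: (0,2,post); (1,0,pre); (1,4,pre); (4,5,post); (6,2,at)
branch 2 (rule r2):
nodes: 0:x1, 1:pl, 2:pl, 4:x2, 5:pl, 6:m
edges: (0,2,post); (1,0,pre); (1,4,pre); (4,5,post); (6,5,at)


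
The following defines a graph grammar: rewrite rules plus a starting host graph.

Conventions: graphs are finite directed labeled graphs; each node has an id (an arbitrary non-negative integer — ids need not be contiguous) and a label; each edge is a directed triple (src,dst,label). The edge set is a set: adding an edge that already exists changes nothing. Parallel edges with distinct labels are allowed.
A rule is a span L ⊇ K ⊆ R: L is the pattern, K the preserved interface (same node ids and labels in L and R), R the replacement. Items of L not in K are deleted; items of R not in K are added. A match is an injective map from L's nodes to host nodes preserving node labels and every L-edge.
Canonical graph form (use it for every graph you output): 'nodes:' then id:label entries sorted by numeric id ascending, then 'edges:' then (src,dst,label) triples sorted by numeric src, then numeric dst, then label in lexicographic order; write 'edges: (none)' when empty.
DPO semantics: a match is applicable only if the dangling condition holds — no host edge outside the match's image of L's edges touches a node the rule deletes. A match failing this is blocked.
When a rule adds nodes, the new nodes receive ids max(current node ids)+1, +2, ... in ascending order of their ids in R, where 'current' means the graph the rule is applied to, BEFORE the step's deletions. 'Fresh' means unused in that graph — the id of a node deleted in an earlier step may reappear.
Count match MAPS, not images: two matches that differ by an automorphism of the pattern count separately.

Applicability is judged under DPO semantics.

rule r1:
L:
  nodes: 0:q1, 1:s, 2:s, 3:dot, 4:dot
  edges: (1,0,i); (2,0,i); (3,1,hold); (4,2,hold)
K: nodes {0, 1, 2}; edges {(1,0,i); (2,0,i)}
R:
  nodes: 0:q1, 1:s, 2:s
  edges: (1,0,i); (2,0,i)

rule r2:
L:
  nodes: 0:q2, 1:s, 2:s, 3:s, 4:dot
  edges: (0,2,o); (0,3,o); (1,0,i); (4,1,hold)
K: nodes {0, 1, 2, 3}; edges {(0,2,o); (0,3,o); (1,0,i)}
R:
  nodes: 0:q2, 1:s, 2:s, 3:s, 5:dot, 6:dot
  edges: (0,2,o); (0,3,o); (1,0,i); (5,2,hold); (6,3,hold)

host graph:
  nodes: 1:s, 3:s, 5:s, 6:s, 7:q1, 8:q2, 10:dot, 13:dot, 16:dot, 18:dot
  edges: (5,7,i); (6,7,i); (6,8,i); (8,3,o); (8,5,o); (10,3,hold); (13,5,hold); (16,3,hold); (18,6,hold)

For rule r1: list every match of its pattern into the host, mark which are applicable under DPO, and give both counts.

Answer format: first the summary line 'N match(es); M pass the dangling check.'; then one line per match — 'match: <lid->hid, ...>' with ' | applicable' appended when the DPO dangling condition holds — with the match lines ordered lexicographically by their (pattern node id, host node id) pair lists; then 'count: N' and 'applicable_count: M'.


2 match(es); 2 pass the dangling check.
match: 0->7, 1->5, 2->6, 3->13, 4->18 | applicable
match: 0->7, 1->6, 2->5, 3->18, 4->13 | applicable
count: 2
applicable_count: 2


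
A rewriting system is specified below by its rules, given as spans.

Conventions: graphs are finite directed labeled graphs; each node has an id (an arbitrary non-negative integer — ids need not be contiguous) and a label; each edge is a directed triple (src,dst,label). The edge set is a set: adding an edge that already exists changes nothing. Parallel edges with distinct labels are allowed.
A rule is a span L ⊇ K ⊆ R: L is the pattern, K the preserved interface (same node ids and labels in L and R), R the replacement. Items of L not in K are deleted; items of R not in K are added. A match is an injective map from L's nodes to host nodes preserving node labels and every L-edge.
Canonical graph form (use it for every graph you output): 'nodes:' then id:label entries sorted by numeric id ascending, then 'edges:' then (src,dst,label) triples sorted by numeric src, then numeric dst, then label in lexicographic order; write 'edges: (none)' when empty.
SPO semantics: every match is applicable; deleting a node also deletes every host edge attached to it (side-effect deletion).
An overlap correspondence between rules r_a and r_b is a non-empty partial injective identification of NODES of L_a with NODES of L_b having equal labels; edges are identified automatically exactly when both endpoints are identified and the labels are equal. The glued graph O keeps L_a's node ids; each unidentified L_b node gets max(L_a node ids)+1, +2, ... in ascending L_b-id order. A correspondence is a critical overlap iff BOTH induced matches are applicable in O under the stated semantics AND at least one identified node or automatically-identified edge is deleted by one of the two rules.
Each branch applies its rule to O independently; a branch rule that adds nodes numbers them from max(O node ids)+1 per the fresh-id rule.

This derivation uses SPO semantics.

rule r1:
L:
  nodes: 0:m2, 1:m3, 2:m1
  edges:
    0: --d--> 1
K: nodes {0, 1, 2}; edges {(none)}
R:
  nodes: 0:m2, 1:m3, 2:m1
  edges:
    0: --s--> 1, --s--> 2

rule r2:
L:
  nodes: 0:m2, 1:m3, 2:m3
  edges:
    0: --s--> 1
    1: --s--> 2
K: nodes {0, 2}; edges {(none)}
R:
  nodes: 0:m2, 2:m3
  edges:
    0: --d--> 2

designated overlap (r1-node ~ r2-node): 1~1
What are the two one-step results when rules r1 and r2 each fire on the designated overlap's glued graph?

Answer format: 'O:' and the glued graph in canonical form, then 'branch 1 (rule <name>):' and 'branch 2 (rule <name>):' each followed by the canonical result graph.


O:
nodes: 0:m2, 1:m3, 2:m1, 3:m2, 4:m3
edges: (0,1,d); (1,4,s); (3,1,s)
branch 1 (rule r1):
nodes: 0:m2, 1:m3, 2:m1, 3:m2, 4:m3
edges: (0,1,s); (0,2,s); (1,4,s); (3,1,s)
branch 2 (rule r2):
nodes: 0:m2, 2:m1, 3:m2, 4:m3
edges: (3,4,d)


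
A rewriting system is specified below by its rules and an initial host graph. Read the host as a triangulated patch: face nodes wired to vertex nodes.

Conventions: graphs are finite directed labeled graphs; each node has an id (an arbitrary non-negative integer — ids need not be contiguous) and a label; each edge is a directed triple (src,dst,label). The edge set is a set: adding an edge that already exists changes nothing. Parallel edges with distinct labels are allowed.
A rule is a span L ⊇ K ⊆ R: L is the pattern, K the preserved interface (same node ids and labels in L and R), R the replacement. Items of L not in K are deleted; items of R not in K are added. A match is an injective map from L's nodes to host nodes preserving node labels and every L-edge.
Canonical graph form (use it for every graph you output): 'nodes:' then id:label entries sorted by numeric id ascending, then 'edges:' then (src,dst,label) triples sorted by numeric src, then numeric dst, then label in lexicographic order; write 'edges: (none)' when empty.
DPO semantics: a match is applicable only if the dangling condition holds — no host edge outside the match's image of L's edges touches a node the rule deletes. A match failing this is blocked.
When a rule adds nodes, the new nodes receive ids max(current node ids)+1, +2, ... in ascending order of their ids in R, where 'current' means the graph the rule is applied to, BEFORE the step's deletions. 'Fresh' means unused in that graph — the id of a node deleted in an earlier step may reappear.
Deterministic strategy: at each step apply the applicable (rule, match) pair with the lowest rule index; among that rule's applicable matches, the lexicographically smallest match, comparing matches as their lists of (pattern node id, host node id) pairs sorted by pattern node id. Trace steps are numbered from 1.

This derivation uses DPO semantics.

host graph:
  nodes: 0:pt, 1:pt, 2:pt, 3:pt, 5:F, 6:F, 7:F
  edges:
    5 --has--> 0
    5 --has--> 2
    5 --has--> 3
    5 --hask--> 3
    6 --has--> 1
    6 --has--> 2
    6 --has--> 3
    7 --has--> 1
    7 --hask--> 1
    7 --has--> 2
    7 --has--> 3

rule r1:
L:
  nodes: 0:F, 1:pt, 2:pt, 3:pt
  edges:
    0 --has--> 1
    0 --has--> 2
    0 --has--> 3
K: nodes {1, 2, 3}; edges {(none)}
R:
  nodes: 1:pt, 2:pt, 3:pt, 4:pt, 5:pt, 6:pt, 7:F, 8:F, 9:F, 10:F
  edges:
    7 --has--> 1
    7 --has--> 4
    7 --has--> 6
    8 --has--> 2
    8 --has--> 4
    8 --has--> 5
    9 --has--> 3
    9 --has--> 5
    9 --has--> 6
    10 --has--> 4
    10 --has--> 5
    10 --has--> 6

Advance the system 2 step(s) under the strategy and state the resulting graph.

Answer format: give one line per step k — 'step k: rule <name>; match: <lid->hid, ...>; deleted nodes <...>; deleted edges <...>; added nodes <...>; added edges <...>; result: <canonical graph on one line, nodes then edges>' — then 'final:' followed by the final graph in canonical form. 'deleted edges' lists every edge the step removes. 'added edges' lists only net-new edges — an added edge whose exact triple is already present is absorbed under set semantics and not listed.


step 1: rule r1; match: 0->6, 1->1, 2->2, 3->3; deleted nodes 6; deleted edges (6,1,has); (6,2,has); (6,3,has); added nodes 8, 9, 10, 11, 12, 13, 14; added edges (11,1,has); (11,8,has); (11,10,has); (12,2,has); (12,8,has); (12,9,has); (13,3,has); (13,9,has); (13,10,has); (14,8,has); (14,9,has); (14,10,has); result: nodes: 0:pt, 1:pt, 2:pt, 3:pt, 5:F, 7:F, 8:pt, 9:pt, 10:pt, 11:F, 12:F, 13:F, 14:F edges: (5,0,has); (5,2,has); (5,3,has); (5,3,hask); (7,1,has); (7,1,hask); (7,2,has); (7,3,has); (11,1,has); (11,8,has); (11,10,has); (12,2,has); (12,8,has); (12,9,has); (13,3,has); (13,9,has); (13,10,has); (14,8,has); (14,9,has); (14,10,has)
step 2: rule r1; match: 0->11, 1->1, 2->8, 3->10; deleted nodes 11; deleted edges (11,1,has); (11,8,has); (11,10,has); added nodes 15, 16, 17, 18, 19, 20, 21; added edges (18,1,has); (18,15,has); (18,17,has); (19,8,has); (19,15,has); (19,16,has); (20,10,has); (20,16,has); (20,17,has); (21,15,has); (21,16,has); (21,17,has); result: nodes: 0:pt, 1:pt, 2:pt, 3:pt, 5:F, 7:F, 8:pt, 9:pt, 10:pt, 12:F, 13:F, 14:F, 15:pt, 16:pt, 17:pt, 18:F, 19:F, 20:F, 21:F edges: (5,0,has); (5,2,has); (5,3,has); (5,3,hask); (7,1,has); (7,1,hask); (7,2,has); (7,3,has); (12,2,has); (12,8,has); (12,9,has); (13,3,has); (13,9,has); (13,10,has); (14,8,has); (14,9,has); (14,10,has); (18,1,has); (18,15,has); (18,17,has); (19,8,has); (19,15,has); (19,16,has); (20,10,has); (20,16,has); (20,17,has); (21,15,has); (21,16,has); (21,17,has)
final:
nodes: 0:pt, 1:pt, 2:pt, 3:pt, 5:F, 7:F, 8:pt, 9:pt, 10:pt, 12:F, 13:F, 14:F, 15:pt, 16:pt, 17:pt, 18:F, 19:F, 20:F, 21:F
edges: (5,0,has); (5,2,has); (5,3,has); (5,3,hask); (7,1,has); (7,1,hask); (7,2,has); (7,3,has); (12,2,has); (12,8,has); (12,9,has); (13,3,has); (13,9,has); (13,10,has); (14,8,has); (14,9,has); (14,10,has); (18,1,has); (18,15,has); (18,17,has); (19,8,has); (19,15,has); (19,16,has); (20,10,has); (20,16,has); (20,17,has); (21,15,has); (21,16,has); (21,17,has)


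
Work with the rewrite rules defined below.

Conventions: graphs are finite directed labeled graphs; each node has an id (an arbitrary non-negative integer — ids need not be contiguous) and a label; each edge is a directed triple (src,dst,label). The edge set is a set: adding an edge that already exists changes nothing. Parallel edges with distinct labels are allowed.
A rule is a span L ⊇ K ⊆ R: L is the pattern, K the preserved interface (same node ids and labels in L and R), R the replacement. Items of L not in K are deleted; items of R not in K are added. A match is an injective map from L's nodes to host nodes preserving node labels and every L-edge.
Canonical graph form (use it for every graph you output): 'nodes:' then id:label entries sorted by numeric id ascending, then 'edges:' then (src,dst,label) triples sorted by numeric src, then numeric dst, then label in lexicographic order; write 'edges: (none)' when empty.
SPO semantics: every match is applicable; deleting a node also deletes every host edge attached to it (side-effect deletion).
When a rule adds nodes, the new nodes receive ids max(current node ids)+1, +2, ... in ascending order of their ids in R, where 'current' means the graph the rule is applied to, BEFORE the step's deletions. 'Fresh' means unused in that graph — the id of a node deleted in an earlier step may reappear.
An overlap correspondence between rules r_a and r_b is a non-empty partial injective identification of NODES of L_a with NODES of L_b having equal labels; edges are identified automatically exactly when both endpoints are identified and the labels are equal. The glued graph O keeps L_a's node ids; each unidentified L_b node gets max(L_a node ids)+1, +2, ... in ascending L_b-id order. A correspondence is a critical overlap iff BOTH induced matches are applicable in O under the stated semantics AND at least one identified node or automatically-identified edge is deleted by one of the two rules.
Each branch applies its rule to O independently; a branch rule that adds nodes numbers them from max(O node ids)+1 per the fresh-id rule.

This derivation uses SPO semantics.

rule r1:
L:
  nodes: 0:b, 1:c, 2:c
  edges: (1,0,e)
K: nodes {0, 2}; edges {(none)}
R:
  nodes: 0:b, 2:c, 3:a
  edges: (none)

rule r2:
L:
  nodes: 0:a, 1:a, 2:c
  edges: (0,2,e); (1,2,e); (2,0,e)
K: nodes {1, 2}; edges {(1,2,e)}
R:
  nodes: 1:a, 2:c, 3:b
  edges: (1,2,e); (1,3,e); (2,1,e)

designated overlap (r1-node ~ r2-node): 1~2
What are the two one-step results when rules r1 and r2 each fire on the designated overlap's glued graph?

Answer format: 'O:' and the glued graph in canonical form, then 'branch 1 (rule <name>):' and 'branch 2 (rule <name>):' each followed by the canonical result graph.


O:
nodes: 0:b, 1:c, 2:c, 3:a, 4:a
edges: (1,0,e); (1,3,e); (3,1,e); (4,1,e)
branch 1 (rule r1):
nodes: 0:b, 2:c, 3:a, 4:a, 5:a
edges: (none)
branch 2 (rule r2):
nodes: 0:b, 1:c, 2:c, 4:a, 5:b
edges: (1,0,e); (1,4,e); (4,1,e); (4,5,e)


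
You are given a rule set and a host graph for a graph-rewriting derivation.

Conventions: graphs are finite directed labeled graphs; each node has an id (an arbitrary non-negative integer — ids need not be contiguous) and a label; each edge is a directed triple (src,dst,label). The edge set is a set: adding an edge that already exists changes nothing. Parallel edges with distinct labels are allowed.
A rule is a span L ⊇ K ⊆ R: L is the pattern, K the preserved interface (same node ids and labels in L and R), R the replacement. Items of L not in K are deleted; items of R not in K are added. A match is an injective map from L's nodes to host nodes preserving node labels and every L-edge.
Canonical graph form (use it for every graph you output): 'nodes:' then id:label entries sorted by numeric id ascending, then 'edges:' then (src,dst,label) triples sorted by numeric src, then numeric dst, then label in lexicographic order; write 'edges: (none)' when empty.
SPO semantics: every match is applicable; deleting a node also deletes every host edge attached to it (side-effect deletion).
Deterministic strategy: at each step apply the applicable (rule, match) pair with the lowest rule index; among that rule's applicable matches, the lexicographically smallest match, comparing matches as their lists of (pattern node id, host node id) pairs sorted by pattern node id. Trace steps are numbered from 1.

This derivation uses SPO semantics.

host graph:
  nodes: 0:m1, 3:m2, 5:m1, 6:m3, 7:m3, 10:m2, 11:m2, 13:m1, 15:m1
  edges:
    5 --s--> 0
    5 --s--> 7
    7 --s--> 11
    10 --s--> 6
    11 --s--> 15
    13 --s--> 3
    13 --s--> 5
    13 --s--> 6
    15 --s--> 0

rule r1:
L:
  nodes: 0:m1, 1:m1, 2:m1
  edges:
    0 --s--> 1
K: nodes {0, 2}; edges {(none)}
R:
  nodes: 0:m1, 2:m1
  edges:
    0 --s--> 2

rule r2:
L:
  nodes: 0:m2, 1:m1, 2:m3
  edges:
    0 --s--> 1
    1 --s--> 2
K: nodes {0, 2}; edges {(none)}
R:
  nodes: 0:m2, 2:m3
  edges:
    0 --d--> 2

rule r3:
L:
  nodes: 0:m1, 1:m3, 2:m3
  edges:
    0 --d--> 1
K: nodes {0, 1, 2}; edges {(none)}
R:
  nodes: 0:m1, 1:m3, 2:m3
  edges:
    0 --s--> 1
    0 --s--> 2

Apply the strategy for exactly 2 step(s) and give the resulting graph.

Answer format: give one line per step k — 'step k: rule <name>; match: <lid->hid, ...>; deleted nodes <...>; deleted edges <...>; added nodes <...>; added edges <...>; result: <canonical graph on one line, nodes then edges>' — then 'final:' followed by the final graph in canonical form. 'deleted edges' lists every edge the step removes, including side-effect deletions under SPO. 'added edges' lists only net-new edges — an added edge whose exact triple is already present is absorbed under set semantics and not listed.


step 1: rule r1; match: 0->5, 1->0, 2->13; deleted nodes 0; deleted edges (5,0,s); (15,0,s); added nodes (none); added edges (5,13,s); result: nodes: 3:m2, 5:m1, 6:m3, 7:m3, 10:m2, 11:m2, 13:m1, 15:m1 edges: (5,7,s); (5,13,s); (7,11,s); (10,6,s); (11,15,s); (13,3,s); (13,5,s); (13,6,s)
step 2: rule r1; match: 0->5, 1->13, 2->15; deleted nodes 13; deleted edges (5,13,s); (13,3,s); (13,5,s); (13,6,s); added nodes (none); added edges (5,15,s); result: nodes: 3:m2, 5:m1, 6:m3, 7:m3, 10:m2, 11:m2, 15:m1 edges: (5,7,s); (5,15,s); (7,11,s); (10,6,s); (11,15,s)
final:
nodes: 3:m2, 5:m1, 6:m3, 7:m3, 10:m2, 11:m2, 15:m1
edges: (5,7,s); (5,15,s); (7,11,s); (10,6,s); (11,15,s)


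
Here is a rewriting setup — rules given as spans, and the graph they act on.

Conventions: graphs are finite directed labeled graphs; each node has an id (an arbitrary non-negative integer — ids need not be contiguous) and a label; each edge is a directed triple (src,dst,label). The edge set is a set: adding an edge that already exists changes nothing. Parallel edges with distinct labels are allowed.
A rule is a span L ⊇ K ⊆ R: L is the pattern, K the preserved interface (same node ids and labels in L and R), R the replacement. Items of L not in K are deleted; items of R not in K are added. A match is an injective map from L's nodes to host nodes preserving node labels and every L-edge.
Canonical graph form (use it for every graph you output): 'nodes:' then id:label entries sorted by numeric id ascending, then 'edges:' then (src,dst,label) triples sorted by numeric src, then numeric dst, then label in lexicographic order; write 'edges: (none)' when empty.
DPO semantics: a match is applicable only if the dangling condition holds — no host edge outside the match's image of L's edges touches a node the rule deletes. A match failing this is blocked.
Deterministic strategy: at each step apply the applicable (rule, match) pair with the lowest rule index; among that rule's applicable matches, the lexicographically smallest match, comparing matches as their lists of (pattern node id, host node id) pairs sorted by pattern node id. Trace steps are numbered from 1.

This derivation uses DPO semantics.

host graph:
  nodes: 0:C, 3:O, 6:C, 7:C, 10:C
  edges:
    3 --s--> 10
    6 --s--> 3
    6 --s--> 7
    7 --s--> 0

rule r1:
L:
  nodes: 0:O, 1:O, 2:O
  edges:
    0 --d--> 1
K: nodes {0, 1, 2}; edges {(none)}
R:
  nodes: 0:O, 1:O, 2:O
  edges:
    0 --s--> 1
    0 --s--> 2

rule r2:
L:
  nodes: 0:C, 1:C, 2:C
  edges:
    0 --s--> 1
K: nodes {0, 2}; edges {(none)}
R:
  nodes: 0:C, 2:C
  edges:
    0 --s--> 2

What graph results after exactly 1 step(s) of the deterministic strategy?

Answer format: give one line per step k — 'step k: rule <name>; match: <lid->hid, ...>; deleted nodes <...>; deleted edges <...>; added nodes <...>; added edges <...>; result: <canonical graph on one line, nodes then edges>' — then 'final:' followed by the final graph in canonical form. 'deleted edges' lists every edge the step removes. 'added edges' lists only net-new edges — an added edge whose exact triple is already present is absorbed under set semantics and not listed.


step 1: rule r2; match: 0->7, 1->0, 2->6; deleted nodes 0; deleted edges (7,0,s); added nodes (none); added edges (7,6,s); result: nodes: 3:O, 6:C, 7:C, 10:C edges: (3,10,s); (6,3,s); (6,7,s); (7,6,s)
final:
nodes: 3:O, 6:C, 7:C, 10:C
edges: (3,10,s); (6,3,s); (6,7,s); (7,6,s)
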